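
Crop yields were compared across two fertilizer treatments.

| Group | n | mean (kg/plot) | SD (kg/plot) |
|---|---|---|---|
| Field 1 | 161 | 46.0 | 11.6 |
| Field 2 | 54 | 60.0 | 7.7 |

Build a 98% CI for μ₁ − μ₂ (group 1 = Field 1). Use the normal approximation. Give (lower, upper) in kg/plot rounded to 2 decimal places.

(-17.23, -10.77)

Per-group SEs: s₁/√n₁ = 11.6/√161 = 0.9142, s₂/√n₂ = 7.7/√54 = 1.0478.
Unpooled SE of the difference: √(0.83576164 + 1.09788484) = 1.3906.
Margin of error = z* · SE = 2.326 × 1.3906 = 3.2345.
x̄₁ − x̄₂ = 46.0 − 60.0 = -14.0000.
CI: -14.0000 ± 3.2345 = (-17.23, -10.77).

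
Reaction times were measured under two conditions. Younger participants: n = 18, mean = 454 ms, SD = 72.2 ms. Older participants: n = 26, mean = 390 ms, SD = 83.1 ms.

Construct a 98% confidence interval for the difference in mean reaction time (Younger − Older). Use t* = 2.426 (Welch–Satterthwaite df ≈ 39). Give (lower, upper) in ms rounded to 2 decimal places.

(6.84, 121.16)

Standard errors of each mean: 72.2/√18 = 17.0177 and 83.1/√26 = 16.2973.
SE(x̄₁ − x̄₂) = √(17.0177² + 16.2973²) = 23.5628 for independent samples with unequal variances.
With t* = 2.426, the margin is 2.426 × 23.5628 = 57.1634.
x̄₁ − x̄₂ = 454 − 390 = 64.0000; the interval is 64.0000 ± 57.1634 = (6.84, 121.16).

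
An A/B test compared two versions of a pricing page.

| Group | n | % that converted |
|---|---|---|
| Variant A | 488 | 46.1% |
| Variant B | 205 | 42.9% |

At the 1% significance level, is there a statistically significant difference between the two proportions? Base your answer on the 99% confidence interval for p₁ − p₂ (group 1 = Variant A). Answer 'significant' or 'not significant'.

SE₁ = √(p̂₁(1−p̂₁)/n₁) = √(0.4610·0.5390/488) = 0.02256; SE₂ = √(0.4290·0.5710/205) = 0.03457.
Independent samples: SE of the difference = √(SE₁² + SE₂²) = √(0.0005089536 + 0.0011950849) = 0.04128.
z* for 99% confidence is 2.576, so the margin of error is 2.576 × 0.04128 = 0.10634.
Point estimate p̂₁ − p̂₂ = 0.4610 − 0.4290 = 0.0320.
0.0320 ± 0.10634 → (-0.07434, 0.13834).
The interval (-0.07434, 0.13834) contains 0, so the difference is not significant.

not significant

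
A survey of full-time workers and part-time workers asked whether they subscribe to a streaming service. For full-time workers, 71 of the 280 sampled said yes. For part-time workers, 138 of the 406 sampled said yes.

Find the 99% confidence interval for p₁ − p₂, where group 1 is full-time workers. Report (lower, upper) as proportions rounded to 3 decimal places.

Sample proportions: 71/280 = 0.2536, 138/406 = 0.3399.
Each SE is √(p̂(1−p̂)/n): √(0.2536·0.7464/280) = 0.02600 and √(0.3399·0.6601/406) = 0.02351.
SE(p̂₁ − p̂₂) = √(SE₁² + SE₂²) = √(0.000676 + 0.0005527201) = 0.03505, since the two samples are independent.
At 99% confidence z* = 2.576; margin = 2.576 × 0.03505 = 0.09029.
The difference is 0.2536 − 0.3399 = -0.0863, so the interval is -0.0863 ± 0.09029 = (-0.177, 0.004).

(-0.177, 0.004)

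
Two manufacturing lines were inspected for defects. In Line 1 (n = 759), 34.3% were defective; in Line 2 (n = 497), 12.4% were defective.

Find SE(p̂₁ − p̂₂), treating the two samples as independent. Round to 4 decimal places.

Each SE is √(p̂(1−p̂)/n): √(0.3430·0.6570/759) = 0.01723 and √(0.1240·0.8760/497) = 0.01478.
SE(p̂₁ − p̂₂) = √(SE₁² + SE₂²) = √(0.0002968729 + 0.0002184484) = 0.02270, since the two samples are independent.

0.0227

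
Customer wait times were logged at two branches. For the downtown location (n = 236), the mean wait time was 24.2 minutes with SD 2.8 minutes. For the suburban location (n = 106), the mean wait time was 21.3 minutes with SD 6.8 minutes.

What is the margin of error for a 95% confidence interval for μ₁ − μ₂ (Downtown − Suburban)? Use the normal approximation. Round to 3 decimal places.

Per-group SEs: s₁/√n₁ = 2.8/√236 = 0.1823, s₂/√n₂ = 6.8/√106 = 0.6605.
Unpooled SE of the difference: √(0.03323329 + 0.43626025) = 0.6852.
Margin of error = z* · SE = 1.960 × 0.6852 = 1.3430.

1.343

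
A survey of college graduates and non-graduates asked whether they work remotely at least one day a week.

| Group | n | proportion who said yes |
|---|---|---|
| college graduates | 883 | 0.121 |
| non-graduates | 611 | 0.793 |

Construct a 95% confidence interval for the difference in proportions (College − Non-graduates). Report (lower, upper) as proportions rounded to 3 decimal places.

(-0.711, -0.633)

Each SE is √(p̂(1−p̂)/n): √(0.1210·0.8790/883) = 0.01098 and √(0.7930·0.2070/611) = 0.01639.
SE(p̂₁ − p̂₂) = √(SE₁² + SE₂²) = √(0.0001205604 + 0.0002686321) = 0.01973, since the two samples are independent.
At 95% confidence z* = 1.960; margin = 1.960 × 0.01973 = 0.03867.
The difference is 0.1210 − 0.7930 = -0.6720, so the interval is -0.6720 ± 0.03867 = (-0.711, -0.633).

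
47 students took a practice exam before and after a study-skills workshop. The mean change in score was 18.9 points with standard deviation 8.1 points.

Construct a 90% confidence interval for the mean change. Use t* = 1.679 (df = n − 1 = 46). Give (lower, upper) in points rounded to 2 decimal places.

This is a matched-pairs design, so SE = s_d/√n = 8.1/√47 = 1.1815.
Margin = 1.679 × 1.1815 = 1.9837; the interval is 18.9 ± 1.9837 = (16.92, 20.88).

(16.92, 20.88)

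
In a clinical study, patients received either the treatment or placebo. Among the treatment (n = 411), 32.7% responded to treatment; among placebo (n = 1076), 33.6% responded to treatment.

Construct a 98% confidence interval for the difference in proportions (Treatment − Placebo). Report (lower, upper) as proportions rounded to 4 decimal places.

(-0.0724, 0.0544)

SE₁ = √(p̂₁(1−p̂₁)/n₁) = √(0.3270·0.6730/411) = 0.02314; SE₂ = √(0.3360·0.6640/1076) = 0.01440.
Independent samples: SE of the difference = √(SE₁² + SE₂²) = √(0.0005354596 + 0.00020736) = 0.02725.
z* for 98% confidence is 2.326, so the margin of error is 2.326 × 0.02725 = 0.06338.
Point estimate p̂₁ − p̂₂ = 0.3270 − 0.3360 = -0.0090.
-0.0090 ± 0.06338 → (-0.0724, 0.0544).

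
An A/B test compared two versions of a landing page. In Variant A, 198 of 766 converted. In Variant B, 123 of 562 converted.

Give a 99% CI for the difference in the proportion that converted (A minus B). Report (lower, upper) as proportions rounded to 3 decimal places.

First, p̂₁ = 198/766 = 0.2585; p̂₂ = 123/562 = 0.2189.
The two standard errors are √(0.2585×0.7415/766) = 0.01582 and √(0.2189×0.7811/562) = 0.01744.
Because the samples are independent, SE_diff = √(0.01582² + 0.01744²) = 0.02355.
Using z* = 2.576 for 99%, ME = 2.576 × 0.02355 = 0.06066.
p̂₁ − p̂₂ = 0.0396; interval 0.0396 ± 0.06066 gives (-0.021, 0.100).

(-0.021, 0.100)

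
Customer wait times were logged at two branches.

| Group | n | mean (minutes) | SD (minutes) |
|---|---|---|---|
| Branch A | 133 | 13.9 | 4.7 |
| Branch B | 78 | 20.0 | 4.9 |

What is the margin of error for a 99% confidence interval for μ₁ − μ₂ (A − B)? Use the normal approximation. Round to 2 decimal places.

SE₁ = s₁/√n₁ = 4.7/√133 = 0.4075; SE₂ = 4.9/√78 = 0.5548.
Independent samples, unequal variances: SE_diff = √(SE₁² + SE₂²) = √(0.16605625 + 0.30780304) = 0.6884.
z* = 2.576, so margin of error = 2.576 × 0.6884 = 1.7733.

1.77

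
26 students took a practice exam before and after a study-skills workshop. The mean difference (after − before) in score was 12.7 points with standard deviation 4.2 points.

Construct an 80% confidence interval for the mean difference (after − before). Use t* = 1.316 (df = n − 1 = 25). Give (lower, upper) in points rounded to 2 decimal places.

This is a matched-pairs design, so SE = s_d/√n = 4.2/√26 = 0.8237.
Margin = 1.316 × 0.8237 = 1.0840; the interval is 12.7 ± 1.0840 = (11.62, 13.78).

(11.62, 13.78)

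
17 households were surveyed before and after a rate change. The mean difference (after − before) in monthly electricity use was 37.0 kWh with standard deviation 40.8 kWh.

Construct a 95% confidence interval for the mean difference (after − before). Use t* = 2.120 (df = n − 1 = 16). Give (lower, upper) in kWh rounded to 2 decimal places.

Paired design: SE = s_d/√n = 40.8/√17 = 9.8955.
t* = 2.120; margin of error = 2.120 × 9.8955 = 20.9785.
37.0 ± 20.9785 → (16.02, 57.98).

(16.02, 57.98)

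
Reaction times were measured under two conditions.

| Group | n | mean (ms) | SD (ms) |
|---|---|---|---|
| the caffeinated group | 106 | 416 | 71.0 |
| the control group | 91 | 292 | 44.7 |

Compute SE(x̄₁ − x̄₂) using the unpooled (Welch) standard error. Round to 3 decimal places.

SE₁ = s₁/√n₁ = 71.0/√106 = 6.8961; SE₂ = 44.7/√91 = 4.6858.
Independent samples, unequal variances: SE_diff = √(SE₁² + SE₂²) = √(47.55619521 + 21.95672164) = 8.3374.

8.337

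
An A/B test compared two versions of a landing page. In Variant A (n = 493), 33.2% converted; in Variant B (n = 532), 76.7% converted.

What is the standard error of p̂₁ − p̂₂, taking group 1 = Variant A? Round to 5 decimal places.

0.02803

The two standard errors are √(0.3320×0.6680/493) = 0.02121 and √(0.7670×0.2330/532) = 0.01833.
Because the samples are independent, SE_diff = √(0.02121² + 0.01833²) = 0.02803.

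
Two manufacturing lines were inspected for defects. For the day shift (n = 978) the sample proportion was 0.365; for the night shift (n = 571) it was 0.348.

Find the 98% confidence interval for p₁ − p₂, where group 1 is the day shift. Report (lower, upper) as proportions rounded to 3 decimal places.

(-0.042, 0.076)

The two standard errors are √(0.3650×0.6350/978) = 0.01539 and √(0.3480×0.6520/571) = 0.01993.
Because the samples are independent, SE_diff = √(0.01539² + 0.01993²) = 0.02518.
Using z* = 2.326 for 98%, ME = 2.326 × 0.02518 = 0.05857.
p̂₁ − p̂₂ = 0.0170; interval 0.0170 ± 0.05857 gives (-0.042, 0.076).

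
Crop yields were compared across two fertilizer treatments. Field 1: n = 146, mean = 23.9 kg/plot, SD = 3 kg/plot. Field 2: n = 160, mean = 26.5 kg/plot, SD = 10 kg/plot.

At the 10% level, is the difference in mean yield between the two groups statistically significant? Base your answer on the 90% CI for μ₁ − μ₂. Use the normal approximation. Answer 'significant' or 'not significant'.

significant

Per-group SEs: s₁/√n₁ = 3/√146 = 0.2483, s₂/√n₂ = 10/√160 = 0.7906.
Unpooled SE of the difference: √(0.06165289 + 0.62504836) = 0.8287.
Margin of error = z* · SE = 1.645 × 0.8287 = 1.3632.
x̄₁ − x̄₂ = 23.9 − 26.5 = -2.6000.
CI: -2.6000 ± 1.3632 = (-3.9632, -1.2368).
The interval (-3.9632, -1.2368) does not contain 0, so the difference is significant.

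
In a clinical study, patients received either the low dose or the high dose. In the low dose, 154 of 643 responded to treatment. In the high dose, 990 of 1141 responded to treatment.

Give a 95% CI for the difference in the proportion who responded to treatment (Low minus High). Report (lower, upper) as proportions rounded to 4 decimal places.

Sample proportions: 154/643 = 0.2395, 990/1141 = 0.8677.
Each SE is √(p̂(1−p̂)/n): √(0.2395·0.7605/643) = 0.01683 and √(0.8677·0.1323/1141) = 0.01003.
SE(p̂₁ − p̂₂) = √(SE₁² + SE₂²) = √(0.0002832489 + 0.0001006009) = 0.01959, since the two samples are independent.
At 95% confidence z* = 1.960; margin = 1.960 × 0.01959 = 0.03840.
The difference is 0.2395 − 0.8677 = -0.6282, so the interval is -0.6282 ± 0.03840 = (-0.6666, -0.5898).

(-0.6666, -0.5898)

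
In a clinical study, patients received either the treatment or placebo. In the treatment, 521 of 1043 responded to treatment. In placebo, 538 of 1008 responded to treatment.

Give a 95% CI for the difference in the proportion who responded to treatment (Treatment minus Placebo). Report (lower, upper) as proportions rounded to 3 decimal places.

Sample proportions: 521/1043 = 0.4995, 538/1008 = 0.5337.
Each SE is √(p̂(1−p̂)/n): √(0.4995·0.5005/1043) = 0.01548 and √(0.5337·0.4663/1008) = 0.01571.
SE(p̂₁ − p̂₂) = √(SE₁² + SE₂²) = √(0.0002396304 + 0.0002468041) = 0.02206, since the two samples are independent.
At 95% confidence z* = 1.960; margin = 1.960 × 0.02206 = 0.04324.
The difference is 0.4995 − 0.5337 = -0.0342, so the interval is -0.0342 ± 0.04324 = (-0.077, 0.009).

(-0.077, 0.009)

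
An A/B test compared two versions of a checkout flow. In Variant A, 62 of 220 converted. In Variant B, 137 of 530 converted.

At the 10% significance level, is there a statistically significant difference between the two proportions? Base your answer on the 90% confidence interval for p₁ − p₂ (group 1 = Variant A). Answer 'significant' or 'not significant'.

First, p̂₁ = 62/220 = 0.2818; p̂₂ = 137/530 = 0.2585.
The two standard errors are √(0.2818×0.7182/220) = 0.03033 and √(0.2585×0.7415/530) = 0.01902.
Because the samples are independent, SE_diff = √(0.03033² + 0.01902²) = 0.03580.
Using z* = 1.645 for 90%, ME = 1.645 × 0.03580 = 0.05889.
p̂₁ − p̂₂ = 0.0233; interval 0.0233 ± 0.05889 gives (-0.03559, 0.08219).
The interval (-0.03559, 0.08219) contains 0, so the difference is not significant.

not significant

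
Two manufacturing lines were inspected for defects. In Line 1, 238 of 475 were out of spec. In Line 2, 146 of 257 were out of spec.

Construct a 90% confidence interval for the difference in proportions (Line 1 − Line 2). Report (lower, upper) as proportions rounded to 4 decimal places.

(-0.1303, -0.0037)

First, p̂₁ = 238/475 = 0.5011; p̂₂ = 146/257 = 0.5681.
The two standard errors are √(0.5011×0.4989/475) = 0.02294 and √(0.5681×0.4319/257) = 0.03090.
Because the samples are independent, SE_diff = √(0.02294² + 0.03090²) = 0.03848.
Using z* = 1.645 for 90%, ME = 1.645 × 0.03848 = 0.06330.
p̂₁ − p̂₂ = -0.0670; interval -0.0670 ± 0.06330 gives (-0.1303, -0.0037).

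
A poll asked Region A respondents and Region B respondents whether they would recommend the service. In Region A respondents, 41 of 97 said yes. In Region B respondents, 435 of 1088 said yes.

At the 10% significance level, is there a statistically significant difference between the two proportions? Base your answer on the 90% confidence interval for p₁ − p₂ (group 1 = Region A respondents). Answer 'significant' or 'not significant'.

Sample proportions: 41/97 = 0.4227, 435/1088 = 0.3998.
Each SE is √(p̂(1−p̂)/n): √(0.4227·0.5773/97) = 0.05016 and √(0.3998·0.6002/1088) = 0.01485.
SE(p̂₁ − p̂₂) = √(SE₁² + SE₂²) = √(0.0025160256 + 0.0002205225) = 0.05231, since the two samples are independent.
At 90% confidence z* = 1.645; margin = 1.645 × 0.05231 = 0.08605.
The difference is 0.4227 − 0.3998 = 0.0229, so the interval is 0.0229 ± 0.08605 = (-0.06315, 0.10895).
The interval (-0.06315, 0.10895) contains 0, so the difference is not significant.

not significant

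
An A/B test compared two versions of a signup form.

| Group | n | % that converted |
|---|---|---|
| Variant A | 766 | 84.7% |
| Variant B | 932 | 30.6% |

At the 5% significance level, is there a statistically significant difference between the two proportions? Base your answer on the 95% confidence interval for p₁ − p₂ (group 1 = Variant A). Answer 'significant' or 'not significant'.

significant

The two standard errors are √(0.8470×0.1530/766) = 0.01301 and √(0.3060×0.6940/932) = 0.01509.
Because the samples are independent, SE_diff = √(0.01301² + 0.01509²) = 0.01992.
Using z* = 1.960 for 95%, ME = 1.960 × 0.01992 = 0.03904.
p̂₁ − p̂₂ = 0.5410; interval 0.5410 ± 0.03904 gives (0.50196, 0.58004).
The interval (0.50196, 0.58004) does not contain 0, so the difference is significant.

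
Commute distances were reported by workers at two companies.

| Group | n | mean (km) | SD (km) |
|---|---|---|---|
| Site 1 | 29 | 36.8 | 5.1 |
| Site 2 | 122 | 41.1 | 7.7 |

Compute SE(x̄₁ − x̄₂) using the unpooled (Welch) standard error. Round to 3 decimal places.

1.176

Per-group SEs: s₁/√n₁ = 5.1/√29 = 0.9470, s₂/√n₂ = 7.7/√122 = 0.6971.
Unpooled SE of the difference: √(0.896809 + 0.48594841) = 1.1759.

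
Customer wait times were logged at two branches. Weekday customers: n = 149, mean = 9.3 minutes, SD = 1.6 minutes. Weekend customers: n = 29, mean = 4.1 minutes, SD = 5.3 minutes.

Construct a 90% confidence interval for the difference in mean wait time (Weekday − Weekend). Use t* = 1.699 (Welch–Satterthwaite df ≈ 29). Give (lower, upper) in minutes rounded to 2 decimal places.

(3.51, 6.89)

Per-group SEs: s₁/√n₁ = 1.6/√149 = 0.1311, s₂/√n₂ = 5.3/√29 = 0.9842.
Unpooled SE of the difference: √(0.01718721 + 0.96864964) = 0.9929.
Margin of error = t* · SE = 1.699 × 0.9929 = 1.6869.
x̄₁ − x̄₂ = 9.3 − 4.1 = 5.2000.
CI: 5.2000 ± 1.6869 = (3.51, 6.89).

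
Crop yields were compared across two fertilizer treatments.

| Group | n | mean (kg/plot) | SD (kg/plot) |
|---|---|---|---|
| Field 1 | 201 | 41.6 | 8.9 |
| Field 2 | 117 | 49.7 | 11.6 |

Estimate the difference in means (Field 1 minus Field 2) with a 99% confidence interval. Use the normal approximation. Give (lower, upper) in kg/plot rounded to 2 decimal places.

(-11.30, -4.90)

Standard errors of each mean: 8.9/√201 = 0.6278 and 11.6/√117 = 1.0724.
SE(x̄₁ − x̄₂) = √(0.6278² + 1.0724²) = 1.2426 for independent samples with unequal variances.
With z* = 2.576, the margin is 2.576 × 1.2426 = 3.2009.
x̄₁ − x̄₂ = 41.6 − 49.7 = -8.1000; the interval is -8.1000 ± 3.2009 = (-11.30, -4.90).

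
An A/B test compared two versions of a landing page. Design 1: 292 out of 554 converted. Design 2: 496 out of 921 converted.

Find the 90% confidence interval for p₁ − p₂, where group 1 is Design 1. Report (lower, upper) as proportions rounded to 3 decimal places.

Sample proportions: 292/554 = 0.5271, 496/921 = 0.5385.
Each SE is √(p̂(1−p̂)/n): √(0.5271·0.4729/554) = 0.02121 and √(0.5385·0.4615/921) = 0.01643.
SE(p̂₁ − p̂₂) = √(SE₁² + SE₂²) = √(0.0004498641 + 0.0002699449) = 0.02683, since the two samples are independent.
At 90% confidence z* = 1.645; margin = 1.645 × 0.02683 = 0.04414.
The difference is 0.5271 − 0.5385 = -0.0114, so the interval is -0.0114 ± 0.04414 = (-0.056, 0.033).

(-0.056, 0.033)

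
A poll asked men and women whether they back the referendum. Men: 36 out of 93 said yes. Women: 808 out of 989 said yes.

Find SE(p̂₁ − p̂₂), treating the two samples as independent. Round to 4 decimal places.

0.0520

First, p̂₁ = 36/93 = 0.3871; p̂₂ = 808/989 = 0.8170.
The two standard errors are √(0.3871×0.6129/93) = 0.05051 and √(0.8170×0.1830/989) = 0.01230.
Because the samples are independent, SE_diff = √(0.05051² + 0.01230²) = 0.05199.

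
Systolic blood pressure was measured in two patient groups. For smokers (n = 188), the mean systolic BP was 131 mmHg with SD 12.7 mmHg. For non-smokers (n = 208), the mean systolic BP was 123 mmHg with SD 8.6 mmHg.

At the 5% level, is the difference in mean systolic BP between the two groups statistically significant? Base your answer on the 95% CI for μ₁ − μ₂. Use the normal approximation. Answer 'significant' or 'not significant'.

Standard errors of each mean: 12.7/√188 = 0.9262 and 8.6/√208 = 0.5963.
SE(x̄₁ − x̄₂) = √(0.9262² + 0.5963²) = 1.1016 for independent samples with unequal variances.
With z* = 1.960, the margin is 1.960 × 1.1016 = 2.1591.
x̄₁ − x̄₂ = 131 − 123 = 8.0000; the interval is 8.0000 ± 2.1591 = (5.8409, 10.1591).
The interval (5.8409, 10.1591) does not contain 0, so the difference is significant.

significant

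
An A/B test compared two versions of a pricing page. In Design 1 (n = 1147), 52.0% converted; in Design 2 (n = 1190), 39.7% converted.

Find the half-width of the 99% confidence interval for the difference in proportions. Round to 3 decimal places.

0.053

The two standard errors are √(0.5200×0.4800/1147) = 0.01475 and √(0.3970×0.6030/1190) = 0.01418.
Because the samples are independent, SE_diff = √(0.01475² + 0.01418²) = 0.02046.
Using z* = 2.576 for 99%, ME = 2.576 × 0.02046 = 0.05270.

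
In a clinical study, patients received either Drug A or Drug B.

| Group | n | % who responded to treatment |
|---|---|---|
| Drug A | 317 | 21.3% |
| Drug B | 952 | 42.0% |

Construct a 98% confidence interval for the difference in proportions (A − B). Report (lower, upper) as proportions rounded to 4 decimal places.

Each SE is √(p̂(1−p̂)/n): √(0.2130·0.7870/317) = 0.02300 and √(0.4200·0.5800/952) = 0.01600.
SE(p̂₁ − p̂₂) = √(SE₁² + SE₂²) = √(0.000529 + 0.000256) = 0.02802, since the two samples are independent.
At 98% confidence z* = 2.326; margin = 2.326 × 0.02802 = 0.06517.
The difference is 0.2130 − 0.4200 = -0.2070, so the interval is -0.2070 ± 0.06517 = (-0.2722, -0.1418).

(-0.2722, -0.1418)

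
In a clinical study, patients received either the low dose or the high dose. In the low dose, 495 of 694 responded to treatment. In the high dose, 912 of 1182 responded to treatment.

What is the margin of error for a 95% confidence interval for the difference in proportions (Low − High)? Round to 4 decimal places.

Sample proportions: 495/694 = 0.7133, 912/1182 = 0.7716.
Each SE is √(p̂(1−p̂)/n): √(0.7133·0.2867/694) = 0.01717 and √(0.7716·0.2284/1182) = 0.01221.
SE(p̂₁ − p̂₂) = √(SE₁² + SE₂²) = √(0.0002948089 + 0.0001490841) = 0.02107, since the two samples are independent.
At 95% confidence z* = 1.960; margin = 1.960 × 0.02107 = 0.04130.

0.0413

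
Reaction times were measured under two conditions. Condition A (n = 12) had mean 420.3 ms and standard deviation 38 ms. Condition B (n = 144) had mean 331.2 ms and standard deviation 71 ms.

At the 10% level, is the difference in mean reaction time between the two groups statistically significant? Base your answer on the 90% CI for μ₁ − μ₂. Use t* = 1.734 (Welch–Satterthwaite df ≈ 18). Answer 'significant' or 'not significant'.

SE₁ = s₁/√n₁ = 38/√12 = 10.9697; SE₂ = 71/√144 = 5.9167.
Independent samples, unequal variances: SE_diff = √(SE₁² + SE₂²) = √(120.33431809 + 35.00733889) = 12.4636.
t* = 1.734, so margin of error = 1.734 × 12.4636 = 21.6119.
Difference in means = 420.3 − 331.2 = 89.1000.
89.1000 ± 21.6119 → (67.4881, 110.7119).
The interval (67.4881, 110.7119) does not contain 0, so the difference is significant.

significant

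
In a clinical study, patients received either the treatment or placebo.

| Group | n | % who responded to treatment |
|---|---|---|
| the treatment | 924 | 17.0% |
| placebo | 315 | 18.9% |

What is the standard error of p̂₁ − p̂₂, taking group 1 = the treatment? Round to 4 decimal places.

SE₁ = √(p̂₁(1−p̂₁)/n₁) = √(0.1700·0.8300/924) = 0.01236; SE₂ = √(0.1890·0.8110/315) = 0.02206.
Independent samples: SE of the difference = √(SE₁² + SE₂²) = √(0.0001527696 + 0.0004866436) = 0.02529.

0.0253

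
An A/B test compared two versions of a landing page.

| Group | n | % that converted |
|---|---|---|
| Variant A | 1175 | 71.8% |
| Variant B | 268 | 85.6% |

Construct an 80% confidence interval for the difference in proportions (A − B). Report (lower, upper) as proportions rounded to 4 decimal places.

The two standard errors are √(0.7180×0.2820/1175) = 0.01313 and √(0.8560×0.1440/268) = 0.02145.
Because the samples are independent, SE_diff = √(0.01313² + 0.02145²) = 0.02515.
Using z* = 1.282 for 80%, ME = 1.282 × 0.02515 = 0.03224.
p̂₁ − p̂₂ = -0.1380; interval -0.1380 ± 0.03224 gives (-0.1702, -0.1058).

(-0.1702, -0.1058)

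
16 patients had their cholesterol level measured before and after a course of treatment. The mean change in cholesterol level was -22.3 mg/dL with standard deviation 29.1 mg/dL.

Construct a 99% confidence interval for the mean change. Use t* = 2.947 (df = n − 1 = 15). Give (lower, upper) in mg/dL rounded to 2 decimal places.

(-43.74, -0.86)

Paired design: SE = s_d/√n = 29.1/√16 = 7.2750.
t* = 2.947; margin of error = 2.947 × 7.2750 = 21.4394.
-22.3 ± 21.4394 → (-43.74, -0.86).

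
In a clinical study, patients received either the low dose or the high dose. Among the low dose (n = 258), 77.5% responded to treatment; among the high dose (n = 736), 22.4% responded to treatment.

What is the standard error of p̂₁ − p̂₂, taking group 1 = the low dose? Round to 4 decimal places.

0.0302

The two standard errors are √(0.7750×0.2250/258) = 0.02600 and √(0.2240×0.7760/736) = 0.01537.
Because the samples are independent, SE_diff = √(0.02600² + 0.01537²) = 0.03020.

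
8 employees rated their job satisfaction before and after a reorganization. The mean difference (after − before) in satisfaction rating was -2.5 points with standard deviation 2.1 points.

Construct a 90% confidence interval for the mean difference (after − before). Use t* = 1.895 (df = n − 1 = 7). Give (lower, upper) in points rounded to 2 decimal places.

(-3.91, -1.09)

Paired design: SE = s_d/√n = 2.1/√8 = 0.7425.
t* = 1.895; margin of error = 1.895 × 0.7425 = 1.4070.
-2.5 ± 1.4070 → (-3.91, -1.09).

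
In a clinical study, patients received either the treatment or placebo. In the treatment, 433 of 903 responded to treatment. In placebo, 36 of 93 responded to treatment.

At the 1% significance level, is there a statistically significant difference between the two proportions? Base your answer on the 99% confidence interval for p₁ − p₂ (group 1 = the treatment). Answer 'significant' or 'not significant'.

Sample proportions: 433/903 = 0.4795, 36/93 = 0.3871.
Each SE is √(p̂(1−p̂)/n): √(0.4795·0.5205/903) = 0.01662 and √(0.3871·0.6129/93) = 0.05051.
SE(p̂₁ − p̂₂) = √(SE₁² + SE₂²) = √(0.0002762244 + 0.0025512601) = 0.05317, since the two samples are independent.
At 99% confidence z* = 2.576; margin = 2.576 × 0.05317 = 0.13697.
The difference is 0.4795 − 0.3871 = 0.0924, so the interval is 0.0924 ± 0.13697 = (-0.04457, 0.22937).
The interval (-0.04457, 0.22937) contains 0, so the difference is not significant.

not significant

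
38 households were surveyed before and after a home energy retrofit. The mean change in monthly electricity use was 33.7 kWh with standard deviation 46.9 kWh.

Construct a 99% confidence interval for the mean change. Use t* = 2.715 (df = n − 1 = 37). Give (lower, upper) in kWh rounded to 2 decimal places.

(13.04, 54.36)

Paired design: SE = s_d/√n = 46.9/√38 = 7.6082.
t* = 2.715; margin of error = 2.715 × 7.6082 = 20.6563.
33.7 ± 20.6563 → (13.04, 54.36).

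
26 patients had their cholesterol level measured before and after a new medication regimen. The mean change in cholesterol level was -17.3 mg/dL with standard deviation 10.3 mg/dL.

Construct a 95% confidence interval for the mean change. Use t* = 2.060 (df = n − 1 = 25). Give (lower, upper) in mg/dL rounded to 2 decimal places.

This is a matched-pairs design, so SE = s_d/√n = 10.3/√26 = 2.0200.
Margin = 2.060 × 2.0200 = 4.1612; the interval is -17.3 ± 4.1612 = (-21.46, -13.14).

(-21.46, -13.14)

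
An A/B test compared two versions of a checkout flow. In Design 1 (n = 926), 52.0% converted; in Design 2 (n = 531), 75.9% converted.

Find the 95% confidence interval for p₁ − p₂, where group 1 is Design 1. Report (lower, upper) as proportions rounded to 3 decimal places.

SE₁ = √(p̂₁(1−p̂₁)/n₁) = √(0.5200·0.4800/926) = 0.01642; SE₂ = √(0.7590·0.2410/531) = 0.01856.
Independent samples: SE of the difference = √(SE₁² + SE₂²) = √(0.0002696164 + 0.0003444736) = 0.02478.
z* for 95% confidence is 1.960, so the margin of error is 1.960 × 0.02478 = 0.04857.
Point estimate p̂₁ − p̂₂ = 0.5200 − 0.7590 = -0.2390.
-0.2390 ± 0.04857 → (-0.288, -0.190).

(-0.288, -0.190)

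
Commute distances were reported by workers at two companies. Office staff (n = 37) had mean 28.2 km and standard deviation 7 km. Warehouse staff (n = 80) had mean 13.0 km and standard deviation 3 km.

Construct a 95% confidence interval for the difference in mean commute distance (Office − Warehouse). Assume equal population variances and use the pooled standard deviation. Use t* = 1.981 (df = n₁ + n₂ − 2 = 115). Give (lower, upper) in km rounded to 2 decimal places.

(13.37, 17.03)

Pooled variance s_p² = [36·7² + 79·3²] / (37+80−2) = 21.5217, so s_p = 4.6391.
SE_diff = s_p·√(1/n₁ + 1/n₂) = 4.6391·√(1/37 + 1/80) = 0.9223.
t* = 1.981; margin = 1.981 × 0.9223 = 1.8271.
Difference = 28.2 − 13.0 = 15.2000.
15.2000 ± 1.8271 → (13.37, 17.03).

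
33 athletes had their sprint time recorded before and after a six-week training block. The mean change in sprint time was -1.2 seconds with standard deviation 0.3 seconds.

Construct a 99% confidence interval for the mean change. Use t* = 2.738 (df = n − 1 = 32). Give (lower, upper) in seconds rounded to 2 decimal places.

(-1.34, -1.06)

This is a matched-pairs design, so SE = s_d/√n = 0.3/√33 = 0.0522.
Margin = 2.738 × 0.0522 = 0.1429; the interval is -1.2 ± 0.1429 = (-1.34, -1.06).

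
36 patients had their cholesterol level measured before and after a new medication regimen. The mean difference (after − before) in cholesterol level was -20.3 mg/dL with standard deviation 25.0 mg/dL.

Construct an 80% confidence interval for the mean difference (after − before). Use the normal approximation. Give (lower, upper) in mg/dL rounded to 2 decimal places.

(-25.64, -14.96)

Paired design: SE = s_d/√n = 25.0/√36 = 4.1667.
z* = 1.282; margin of error = 1.282 × 4.1667 = 5.3417.
-20.3 ± 5.3417 → (-25.64, -14.96).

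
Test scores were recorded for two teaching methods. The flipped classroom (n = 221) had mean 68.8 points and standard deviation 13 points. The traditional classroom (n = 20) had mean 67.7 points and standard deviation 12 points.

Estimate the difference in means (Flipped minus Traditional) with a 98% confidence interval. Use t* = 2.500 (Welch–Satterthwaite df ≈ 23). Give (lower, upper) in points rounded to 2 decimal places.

SE₁ = s₁/√n₁ = 13/√221 = 0.8745; SE₂ = 12/√20 = 2.6833.
Independent samples, unequal variances: SE_diff = √(SE₁² + SE₂²) = √(0.76475025 + 7.20009889) = 2.8222.
t* = 2.500, so margin of error = 2.500 × 2.8222 = 7.0555.
Difference in means = 68.8 − 67.7 = 1.1000.
1.1000 ± 7.0555 → (-5.96, 8.16).

(-5.96, 8.16)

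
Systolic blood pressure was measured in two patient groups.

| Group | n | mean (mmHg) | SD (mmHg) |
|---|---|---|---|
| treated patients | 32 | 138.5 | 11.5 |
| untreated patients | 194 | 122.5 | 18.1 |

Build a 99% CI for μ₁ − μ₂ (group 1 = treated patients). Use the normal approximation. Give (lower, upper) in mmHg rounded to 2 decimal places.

SE₁ = s₁/√n₁ = 11.5/√32 = 2.0329; SE₂ = 18.1/√194 = 1.2995.
Independent samples, unequal variances: SE_diff = √(SE₁² + SE₂²) = √(4.13268241 + 1.68870025) = 2.4128.
z* = 2.576, so margin of error = 2.576 × 2.4128 = 6.2154.
Difference in means = 138.5 − 122.5 = 16.0000.
16.0000 ± 6.2154 → (9.78, 22.22).

(9.78, 22.22)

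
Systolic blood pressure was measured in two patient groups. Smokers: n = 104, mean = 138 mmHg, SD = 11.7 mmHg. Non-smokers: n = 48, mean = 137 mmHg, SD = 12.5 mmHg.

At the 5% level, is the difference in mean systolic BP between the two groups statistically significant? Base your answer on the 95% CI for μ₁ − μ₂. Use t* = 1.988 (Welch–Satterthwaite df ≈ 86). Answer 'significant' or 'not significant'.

Standard errors of each mean: 11.7/√104 = 1.1473 and 12.5/√48 = 1.8042.
SE(x̄₁ − x̄₂) = √(1.1473² + 1.8042²) = 2.1381 for independent samples with unequal variances.
With t* = 1.988, the margin is 1.988 × 2.1381 = 4.2505.
x̄₁ − x̄₂ = 138 − 137 = 1.0000; the interval is 1.0000 ± 4.2505 = (-3.2505, 5.2505).
The interval (-3.2505, 5.2505) contains 0, so the difference is not significant.

not significant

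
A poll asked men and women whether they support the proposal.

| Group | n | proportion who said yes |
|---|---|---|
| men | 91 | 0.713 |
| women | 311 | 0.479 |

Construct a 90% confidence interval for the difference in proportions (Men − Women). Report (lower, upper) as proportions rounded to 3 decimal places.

The two standard errors are √(0.7130×0.2870/91) = 0.04742 and √(0.4790×0.5210/311) = 0.02833.
Because the samples are independent, SE_diff = √(0.04742² + 0.02833²) = 0.05524.
Using z* = 1.645 for 90%, ME = 1.645 × 0.05524 = 0.09087.
p̂₁ − p̂₂ = 0.2340; interval 0.2340 ± 0.09087 gives (0.143, 0.325).

(0.143, 0.325)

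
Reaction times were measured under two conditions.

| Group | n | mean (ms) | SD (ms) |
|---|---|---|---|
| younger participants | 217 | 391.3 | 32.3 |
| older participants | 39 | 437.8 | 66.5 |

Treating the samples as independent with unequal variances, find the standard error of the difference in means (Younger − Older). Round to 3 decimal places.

10.872

Per-group SEs: s₁/√n₁ = 32.3/√217 = 2.1927, s₂/√n₂ = 66.5/√39 = 10.6485.
Unpooled SE of the difference: √(4.80793329 + 113.39055225) = 10.8719.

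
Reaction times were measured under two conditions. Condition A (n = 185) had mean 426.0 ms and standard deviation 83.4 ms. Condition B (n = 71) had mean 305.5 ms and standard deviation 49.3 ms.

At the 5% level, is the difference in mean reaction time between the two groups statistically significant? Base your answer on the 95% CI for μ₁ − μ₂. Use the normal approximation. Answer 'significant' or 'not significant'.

SE₁ = s₁/√n₁ = 83.4/√185 = 6.1317; SE₂ = 49.3/√71 = 5.8508.
Independent samples, unequal variances: SE_diff = √(SE₁² + SE₂²) = √(37.59774489 + 34.23186064) = 8.4752.
z* = 1.960, so margin of error = 1.960 × 8.4752 = 16.6114.
Difference in means = 426.0 − 305.5 = 120.5000.
120.5000 ± 16.6114 → (103.8886, 137.1114).
The interval (103.8886, 137.1114) does not contain 0, so the difference is significant.

significant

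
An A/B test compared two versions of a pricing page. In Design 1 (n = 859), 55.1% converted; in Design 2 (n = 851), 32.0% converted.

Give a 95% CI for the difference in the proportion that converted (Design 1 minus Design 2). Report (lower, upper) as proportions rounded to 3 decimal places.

(0.185, 0.277)

SE₁ = √(p̂₁(1−p̂₁)/n₁) = √(0.5510·0.4490/859) = 0.01697; SE₂ = √(0.3200·0.6800/851) = 0.01599.
Independent samples: SE of the difference = √(SE₁² + SE₂²) = √(0.0002879809 + 0.0002556801) = 0.02332.
z* for 95% confidence is 1.960, so the margin of error is 1.960 × 0.02332 = 0.04571.
Point estimate p̂₁ − p̂₂ = 0.5510 − 0.3200 = 0.2310.
0.2310 ± 0.04571 → (0.185, 0.277).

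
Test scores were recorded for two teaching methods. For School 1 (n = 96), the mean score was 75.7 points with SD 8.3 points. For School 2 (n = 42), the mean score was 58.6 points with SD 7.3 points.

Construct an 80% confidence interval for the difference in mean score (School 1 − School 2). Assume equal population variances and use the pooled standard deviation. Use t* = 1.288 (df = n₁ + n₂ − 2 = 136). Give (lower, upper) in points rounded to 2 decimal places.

(15.19, 19.01)

s_p = √[((n₁−1)s₁² + (n₂−1)s₂²)/(n₁+n₂−2)] = √[(95·8.3² + 41·7.3²)/136] = 8.0117.
SE = 8.0117·√(1/96 + 1/42) = 1.4822.
With t* = 1.288, margin = 1.288 × 1.4822 = 1.9091.
x̄₁ − x̄₂ = 75.7 − 58.6 = 17.1000; interval 17.1000 ± 1.9091 = (15.19, 19.01).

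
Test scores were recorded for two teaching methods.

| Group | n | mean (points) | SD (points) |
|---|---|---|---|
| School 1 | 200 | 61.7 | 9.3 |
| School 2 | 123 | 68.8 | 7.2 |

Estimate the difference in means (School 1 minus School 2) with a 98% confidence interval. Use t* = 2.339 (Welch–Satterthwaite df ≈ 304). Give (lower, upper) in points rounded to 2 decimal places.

SE₁ = s₁/√n₁ = 9.3/√200 = 0.6576; SE₂ = 7.2/√123 = 0.6492.
Independent samples, unequal variances: SE_diff = √(SE₁² + SE₂²) = √(0.43243776 + 0.42146064) = 0.9241.
t* = 2.339, so margin of error = 2.339 × 0.9241 = 2.1615.
Difference in means = 61.7 − 68.8 = -7.1000.
-7.1000 ± 2.1615 → (-9.26, -4.94).

(-9.26, -4.94)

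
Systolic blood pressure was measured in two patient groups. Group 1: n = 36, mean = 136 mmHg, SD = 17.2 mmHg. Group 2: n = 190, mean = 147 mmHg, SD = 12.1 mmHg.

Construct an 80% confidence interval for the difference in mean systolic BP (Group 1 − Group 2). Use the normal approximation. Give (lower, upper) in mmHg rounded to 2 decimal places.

(-14.84, -7.16)

Per-group SEs: s₁/√n₁ = 17.2/√36 = 2.8667, s₂/√n₂ = 12.1/√190 = 0.8778.
Unpooled SE of the difference: √(8.21796889 + 0.77053284) = 2.9981.
Margin of error = z* · SE = 1.282 × 2.9981 = 3.8436.
x̄₁ − x̄₂ = 136 − 147 = -11.0000.
CI: -11.0000 ± 3.8436 = (-14.84, -7.16).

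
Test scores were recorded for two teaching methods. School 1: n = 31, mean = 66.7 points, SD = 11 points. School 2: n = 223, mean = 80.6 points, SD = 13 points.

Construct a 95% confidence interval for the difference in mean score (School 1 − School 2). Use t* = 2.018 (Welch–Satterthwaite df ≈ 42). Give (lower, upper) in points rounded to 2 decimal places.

(-18.26, -9.54)

SE₁ = s₁/√n₁ = 11/√31 = 1.9757; SE₂ = 13/√223 = 0.8705.
Independent samples, unequal variances: SE_diff = √(SE₁² + SE₂²) = √(3.90339049 + 0.75777025) = 2.1590.
t* = 2.018, so margin of error = 2.018 × 2.1590 = 4.3569.
Difference in means = 66.7 − 80.6 = -13.9000.
-13.9000 ± 4.3569 → (-18.26, -9.54).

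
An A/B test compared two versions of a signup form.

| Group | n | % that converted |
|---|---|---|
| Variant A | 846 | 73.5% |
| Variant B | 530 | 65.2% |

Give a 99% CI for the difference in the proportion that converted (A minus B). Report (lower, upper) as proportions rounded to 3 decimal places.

Each SE is √(p̂(1−p̂)/n): √(0.7350·0.2650/846) = 0.01517 and √(0.6520·0.3480/530) = 0.02069.
SE(p̂₁ − p̂₂) = √(SE₁² + SE₂²) = √(0.0002301289 + 0.0004280761) = 0.02566, since the two samples are independent.
At 99% confidence z* = 2.576; margin = 2.576 × 0.02566 = 0.06610.
The difference is 0.7350 − 0.6520 = 0.0830, so the interval is 0.0830 ± 0.06610 = (0.017, 0.149).

(0.017, 0.149)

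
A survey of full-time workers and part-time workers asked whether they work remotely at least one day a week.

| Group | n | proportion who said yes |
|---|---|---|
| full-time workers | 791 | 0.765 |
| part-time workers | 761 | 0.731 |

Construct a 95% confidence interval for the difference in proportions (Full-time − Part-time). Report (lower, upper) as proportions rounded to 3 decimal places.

(-0.009, 0.077)

SE₁ = √(p̂₁(1−p̂₁)/n₁) = √(0.7650·0.2350/791) = 0.01508; SE₂ = √(0.7310·0.2690/761) = 0.01607.
Independent samples: SE of the difference = √(SE₁² + SE₂²) = √(0.0002274064 + 0.0002582449) = 0.02204.
z* for 95% confidence is 1.960, so the margin of error is 1.960 × 0.02204 = 0.04320.
Point estimate p̂₁ − p̂₂ = 0.7650 − 0.7310 = 0.0340.
0.0340 ± 0.04320 → (-0.009, 0.077).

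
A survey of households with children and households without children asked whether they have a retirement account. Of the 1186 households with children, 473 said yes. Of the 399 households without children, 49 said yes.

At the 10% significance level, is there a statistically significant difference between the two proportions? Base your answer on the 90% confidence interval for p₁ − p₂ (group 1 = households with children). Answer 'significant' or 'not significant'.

First, p̂₁ = 473/1186 = 0.3988; p̂₂ = 49/399 = 0.1228.
The two standard errors are √(0.3988×0.6012/1186) = 0.01422 and √(0.1228×0.8772/399) = 0.01643.
Because the samples are independent, SE_diff = √(0.01422² + 0.01643²) = 0.02173.
Using z* = 1.645 for 90%, ME = 1.645 × 0.02173 = 0.03575.
p̂₁ − p̂₂ = 0.2760; interval 0.2760 ± 0.03575 gives (0.24025, 0.31175).
The interval (0.24025, 0.31175) does not contain 0, so the difference is significant.

significant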